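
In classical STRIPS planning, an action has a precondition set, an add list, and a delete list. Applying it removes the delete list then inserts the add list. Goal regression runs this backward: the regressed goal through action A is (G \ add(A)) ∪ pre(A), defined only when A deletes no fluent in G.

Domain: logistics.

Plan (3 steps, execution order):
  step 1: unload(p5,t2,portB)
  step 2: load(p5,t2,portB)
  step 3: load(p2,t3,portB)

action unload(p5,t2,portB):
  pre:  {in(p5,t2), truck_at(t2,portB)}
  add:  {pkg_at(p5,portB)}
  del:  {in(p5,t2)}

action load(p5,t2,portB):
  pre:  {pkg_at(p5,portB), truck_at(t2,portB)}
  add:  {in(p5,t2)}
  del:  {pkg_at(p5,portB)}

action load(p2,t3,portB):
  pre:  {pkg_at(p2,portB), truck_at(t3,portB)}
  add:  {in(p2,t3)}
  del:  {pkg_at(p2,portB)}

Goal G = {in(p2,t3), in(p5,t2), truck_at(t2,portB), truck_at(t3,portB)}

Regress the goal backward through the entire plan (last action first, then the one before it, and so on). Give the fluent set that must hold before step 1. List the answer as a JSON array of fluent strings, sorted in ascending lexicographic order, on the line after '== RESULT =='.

Work backward from the goal:
  through step 3 (load(p2,t3,portB)): drop {in(p2,t3)}, keep {in(p5,t2), truck_at(t2,portB), truck_at(t3,portB)}, require {pkg_at(p2,portB), truck_at(t3,portB)}
    → {in(p5,t2), pkg_at(p2,portB), truck_at(t2,portB), truck_at(t3,portB)}
  through step 2 (load(p5,t2,portB)): drop {in(p5,t2)}, keep {pkg_at(p2,portB), truck_at(t2,portB), truck_at(t3,portB)}, require {pkg_at(p5,portB), truck_at(t2,portB)}
    → {pkg_at(p2,portB), pkg_at(p5,portB), truck_at(t2,portB), truck_at(t3,portB)}
  through step 1 (unload(p5,t2,portB)): drop {pkg_at(p5,portB)}, keep {pkg_at(p2,portB), truck_at(t2,portB), truck_at(t3,portB)}, require {in(p5,t2), truck_at(t2,portB)}
    → {in(p5,t2), pkg_at(p2,portB), truck_at(t2,portB), truck_at(t3,portB)}

== RESULT ==
["in(p5,t2)", "pkg_at(p2,portB)", "truck_at(t2,portB)", "truck_at(t3,portB)"]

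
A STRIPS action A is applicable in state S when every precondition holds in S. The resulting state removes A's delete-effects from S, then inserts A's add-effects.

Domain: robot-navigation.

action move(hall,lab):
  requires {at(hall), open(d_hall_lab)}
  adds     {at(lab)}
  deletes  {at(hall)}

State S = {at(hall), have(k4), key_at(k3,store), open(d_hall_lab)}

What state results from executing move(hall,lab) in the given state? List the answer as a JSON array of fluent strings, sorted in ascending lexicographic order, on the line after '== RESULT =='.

Progress:
  pre ⊆ S: {at(hall), open(d_hall_lab)} ⊆ S  — applicable
  S \ del = {have(k4), key_at(k3,store), open(d_hall_lab)}
  ∪ add   = {at(lab), have(k4), key_at(k3,store), open(d_hall_lab)}

== RESULT ==
["at(lab)", "have(k4)", "key_at(k3,store)", "open(d_hall_lab)"]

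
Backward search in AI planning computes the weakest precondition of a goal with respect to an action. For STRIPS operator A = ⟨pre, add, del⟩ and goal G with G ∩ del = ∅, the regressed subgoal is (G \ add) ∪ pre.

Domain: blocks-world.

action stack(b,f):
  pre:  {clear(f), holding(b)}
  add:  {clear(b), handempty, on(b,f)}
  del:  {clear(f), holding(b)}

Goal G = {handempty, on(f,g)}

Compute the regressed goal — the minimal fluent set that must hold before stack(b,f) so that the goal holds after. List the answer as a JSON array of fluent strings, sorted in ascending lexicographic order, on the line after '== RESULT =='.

Compute (G \ add) ∪ pre:
  G ∩ del = {}  (empty — regression defined)
  G \ add = {handempty, on(f,g)} \ {clear(b), handempty, on(b,f)} = {on(f,g)}
  ∪ pre   = {on(f,g)} ∪ {clear(f), holding(b)}
          = {clear(f), holding(b), on(f,g)}

== RESULT ==
["clear(f)", "holding(b)", "on(f,g)"]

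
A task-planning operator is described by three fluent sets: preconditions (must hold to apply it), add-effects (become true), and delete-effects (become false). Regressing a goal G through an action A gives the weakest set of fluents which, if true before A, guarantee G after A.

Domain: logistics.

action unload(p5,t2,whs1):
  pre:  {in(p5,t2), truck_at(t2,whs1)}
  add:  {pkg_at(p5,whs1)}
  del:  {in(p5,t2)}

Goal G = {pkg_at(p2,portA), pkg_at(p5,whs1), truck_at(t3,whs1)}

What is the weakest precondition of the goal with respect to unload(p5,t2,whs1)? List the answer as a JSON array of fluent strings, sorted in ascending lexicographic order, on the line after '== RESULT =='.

Regress:
  G ∩ del = {}  (empty — regression defined)
  G \ add = {pkg_at(p2,portA), pkg_at(p5,whs1), truck_at(t3,whs1)} \ {pkg_at(p5,whs1)} = {pkg_at(p2,portA), truck_at(t3,whs1)}
  ∪ pre   = {pkg_at(p2,portA), truck_at(t3,whs1)} ∪ {in(p5,t2), truck_at(t2,whs1)}
          = {in(p5,t2), pkg_at(p2,portA), truck_at(t2,whs1), truck_at(t3,whs1)}

== RESULT ==
["in(p5,t2)", "pkg_at(p2,portA)", "truck_at(t2,whs1)", "truck_at(t3,whs1)"]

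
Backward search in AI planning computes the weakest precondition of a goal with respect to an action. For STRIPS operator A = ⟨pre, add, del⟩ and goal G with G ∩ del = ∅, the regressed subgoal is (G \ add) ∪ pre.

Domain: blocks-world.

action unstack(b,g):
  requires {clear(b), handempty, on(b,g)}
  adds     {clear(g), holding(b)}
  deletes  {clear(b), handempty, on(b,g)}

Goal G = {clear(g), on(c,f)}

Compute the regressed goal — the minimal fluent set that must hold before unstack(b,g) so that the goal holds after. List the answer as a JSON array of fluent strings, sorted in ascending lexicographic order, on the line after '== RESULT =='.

Compute (G \ add) ∪ pre:
  G ∩ del = {}  (empty — regression defined)
  G \ add = {clear(g), on(c,f)} \ {clear(g), holding(b)} = {on(c,f)}
  ∪ pre   = {on(c,f)} ∪ {clear(b), handempty, on(b,g)}
          = {clear(b), handempty, on(b,g), on(c,f)}

== RESULT ==
["clear(b)", "handempty", "on(b,g)", "on(c,f)"]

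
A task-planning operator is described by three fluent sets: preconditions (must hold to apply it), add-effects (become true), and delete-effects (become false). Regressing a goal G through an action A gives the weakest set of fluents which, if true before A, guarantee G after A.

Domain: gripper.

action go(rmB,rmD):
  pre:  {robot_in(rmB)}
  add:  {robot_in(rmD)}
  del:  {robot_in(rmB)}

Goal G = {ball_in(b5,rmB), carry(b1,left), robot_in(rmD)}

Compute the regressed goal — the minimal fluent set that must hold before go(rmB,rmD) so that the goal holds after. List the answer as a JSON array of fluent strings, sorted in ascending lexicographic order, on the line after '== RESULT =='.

Compute (G \ add) ∪ pre:
  G ∩ del = {}  (empty — regression defined)
  G \ add = {ball_in(b5,rmB), carry(b1,left), robot_in(rmD)} \ {robot_in(rmD)} = {ball_in(b5,rmB), carry(b1,left)}
  ∪ pre   = {ball_in(b5,rmB), carry(b1,left)} ∪ {robot_in(rmB)}
          = {ball_in(b5,rmB), carry(b1,left), robot_in(rmB)}

== RESULT ==
["ball_in(b5,rmB)", "carry(b1,left)", "robot_in(rmB)"]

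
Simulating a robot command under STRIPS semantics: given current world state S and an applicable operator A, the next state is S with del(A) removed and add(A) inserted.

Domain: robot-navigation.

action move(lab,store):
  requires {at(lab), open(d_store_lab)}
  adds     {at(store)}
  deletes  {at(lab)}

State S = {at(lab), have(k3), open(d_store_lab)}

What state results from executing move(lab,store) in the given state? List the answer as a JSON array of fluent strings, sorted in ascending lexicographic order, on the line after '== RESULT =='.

Progress:
  pre ⊆ S: {at(lab), open(d_store_lab)} ⊆ S  — applicable
  S \ del = {have(k3), open(d_store_lab)}
  ∪ add   = {at(store), have(k3), open(d_store_lab)}

== RESULT ==
["at(store)", "have(k3)", "open(d_store_lab)"]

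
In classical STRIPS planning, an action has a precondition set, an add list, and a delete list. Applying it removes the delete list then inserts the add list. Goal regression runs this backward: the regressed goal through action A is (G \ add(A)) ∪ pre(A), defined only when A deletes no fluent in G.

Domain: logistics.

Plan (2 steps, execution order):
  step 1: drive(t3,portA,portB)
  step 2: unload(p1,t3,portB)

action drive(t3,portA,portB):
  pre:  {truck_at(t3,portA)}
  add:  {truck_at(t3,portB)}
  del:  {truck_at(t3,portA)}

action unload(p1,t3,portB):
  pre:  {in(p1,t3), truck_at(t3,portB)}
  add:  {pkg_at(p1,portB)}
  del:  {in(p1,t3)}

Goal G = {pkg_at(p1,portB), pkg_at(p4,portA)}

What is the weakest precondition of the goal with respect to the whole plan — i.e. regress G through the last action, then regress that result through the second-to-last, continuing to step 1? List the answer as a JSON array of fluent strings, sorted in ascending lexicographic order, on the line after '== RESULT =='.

Regress step by step:
  through step 2 (unload(p1,t3,portB)): drop {pkg_at(p1,portB)}, keep {pkg_at(p4,portA)}, require {in(p1,t3), truck_at(t3,portB)}
    → {in(p1,t3), pkg_at(p4,portA), truck_at(t3,portB)}
  through step 1 (drive(t3,portA,portB)): drop {truck_at(t3,portB)}, keep {in(p1,t3), pkg_at(p4,portA)}, require {truck_at(t3,portA)}
    → {in(p1,t3), pkg_at(p4,portA), truck_at(t3,portA)}

== RESULT ==
["in(p1,t3)", "pkg_at(p4,portA)", "truck_at(t3,portA)"]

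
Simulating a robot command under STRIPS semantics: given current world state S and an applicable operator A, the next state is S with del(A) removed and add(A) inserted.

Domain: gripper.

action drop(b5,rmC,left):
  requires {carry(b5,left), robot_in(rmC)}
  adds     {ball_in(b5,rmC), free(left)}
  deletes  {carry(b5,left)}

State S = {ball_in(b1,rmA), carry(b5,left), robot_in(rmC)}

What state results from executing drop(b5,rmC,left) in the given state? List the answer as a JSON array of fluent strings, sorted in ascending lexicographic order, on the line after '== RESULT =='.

Progress:
  pre ⊆ S: {carry(b5,left), robot_in(rmC)} ⊆ S  — applicable
  S \ del = {ball_in(b1,rmA), robot_in(rmC)}
  ∪ add   = {ball_in(b1,rmA), ball_in(b5,rmC), free(left), robot_in(rmC)}

== RESULT ==
["ball_in(b1,rmA)", "ball_in(b5,rmC)", "free(left)", "robot_in(rmC)"]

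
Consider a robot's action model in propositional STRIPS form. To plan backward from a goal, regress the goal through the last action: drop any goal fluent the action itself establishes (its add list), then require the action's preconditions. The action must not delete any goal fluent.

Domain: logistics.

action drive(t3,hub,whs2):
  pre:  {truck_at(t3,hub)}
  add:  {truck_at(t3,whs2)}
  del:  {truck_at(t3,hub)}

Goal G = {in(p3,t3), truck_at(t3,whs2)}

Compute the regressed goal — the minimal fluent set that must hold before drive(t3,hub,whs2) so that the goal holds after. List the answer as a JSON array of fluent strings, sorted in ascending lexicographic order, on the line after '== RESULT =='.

Regress:
  G ∩ del = {}  (empty — regression defined)
  G \ add = {in(p3,t3), truck_at(t3,whs2)} \ {truck_at(t3,whs2)} = {in(p3,t3)}
  ∪ pre   = {in(p3,t3)} ∪ {truck_at(t3,hub)}
          = {in(p3,t3), truck_at(t3,hub)}

== RESULT ==
["in(p3,t3)", "truck_at(t3,hub)"]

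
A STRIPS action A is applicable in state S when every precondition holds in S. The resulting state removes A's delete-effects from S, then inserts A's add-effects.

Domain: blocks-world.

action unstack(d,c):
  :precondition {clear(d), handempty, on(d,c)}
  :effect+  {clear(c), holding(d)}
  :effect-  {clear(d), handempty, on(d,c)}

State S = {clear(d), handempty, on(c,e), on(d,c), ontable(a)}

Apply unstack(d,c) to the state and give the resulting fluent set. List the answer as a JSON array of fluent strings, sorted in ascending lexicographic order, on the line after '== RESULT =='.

Compute (S \ del) ∪ add:
  pre ⊆ S: {clear(d), handempty, on(d,c)} ⊆ S  — applicable
  S \ del = {on(c,e), ontable(a)}
  ∪ add   = {clear(c), holding(d), on(c,e), ontable(a)}

== RESULT ==
["clear(c)", "holding(d)", "on(c,e)", "ontable(a)"]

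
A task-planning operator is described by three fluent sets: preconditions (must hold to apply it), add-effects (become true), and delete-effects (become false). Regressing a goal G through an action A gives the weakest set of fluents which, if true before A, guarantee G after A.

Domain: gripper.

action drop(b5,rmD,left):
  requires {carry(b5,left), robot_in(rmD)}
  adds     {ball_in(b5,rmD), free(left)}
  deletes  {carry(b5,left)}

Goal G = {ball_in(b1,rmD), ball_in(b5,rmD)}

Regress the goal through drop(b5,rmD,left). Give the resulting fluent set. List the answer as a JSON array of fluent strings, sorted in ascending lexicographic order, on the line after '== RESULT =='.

Compute (G \ add) ∪ pre:
  G ∩ del = {}  (empty — regression defined)
  G \ add = {ball_in(b1,rmD), ball_in(b5,rmD)} \ {ball_in(b5,rmD), free(left)} = {ball_in(b1,rmD)}
  ∪ pre   = {ball_in(b1,rmD)} ∪ {carry(b5,left), robot_in(rmD)}
          = {ball_in(b1,rmD), carry(b5,left), robot_in(rmD)}

== RESULT ==
["ball_in(b1,rmD)", "carry(b5,left)", "robot_in(rmD)"]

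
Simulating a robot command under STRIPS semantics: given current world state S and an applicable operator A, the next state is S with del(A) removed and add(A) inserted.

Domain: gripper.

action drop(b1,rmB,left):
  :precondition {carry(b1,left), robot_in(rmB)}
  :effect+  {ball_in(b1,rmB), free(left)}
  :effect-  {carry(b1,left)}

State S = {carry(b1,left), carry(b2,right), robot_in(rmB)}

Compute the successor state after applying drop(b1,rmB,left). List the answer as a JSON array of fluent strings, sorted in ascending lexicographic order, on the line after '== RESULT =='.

Progress:
  pre ⊆ S: {carry(b1,left), robot_in(rmB)} ⊆ S  — applicable
  S \ del = {carry(b2,right), robot_in(rmB)}
  ∪ add   = {ball_in(b1,rmB), carry(b2,right), free(left), robot_in(rmB)}

== RESULT ==
["ball_in(b1,rmB)", "carry(b2,right)", "free(left)", "robot_in(rmB)"]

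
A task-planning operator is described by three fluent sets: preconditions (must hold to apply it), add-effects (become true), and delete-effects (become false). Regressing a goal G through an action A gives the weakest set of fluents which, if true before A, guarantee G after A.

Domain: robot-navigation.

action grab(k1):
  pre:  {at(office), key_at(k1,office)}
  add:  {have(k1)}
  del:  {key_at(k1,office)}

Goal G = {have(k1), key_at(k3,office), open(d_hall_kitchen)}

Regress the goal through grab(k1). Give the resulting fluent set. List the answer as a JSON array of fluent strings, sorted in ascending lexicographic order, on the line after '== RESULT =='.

Regress:
  G ∩ del = {}  (empty — regression defined)
  G \ add = {have(k1), key_at(k3,office), open(d_hall_kitchen)} \ {have(k1)} = {key_at(k3,office), open(d_hall_kitchen)}
  ∪ pre   = {key_at(k3,office), open(d_hall_kitchen)} ∪ {at(office), key_at(k1,office)}
          = {at(office), key_at(k1,office), key_at(k3,office), open(d_hall_kitchen)}

== RESULT ==
["at(office)", "key_at(k1,office)", "key_at(k3,office)", "open(d_hall_kitchen)"]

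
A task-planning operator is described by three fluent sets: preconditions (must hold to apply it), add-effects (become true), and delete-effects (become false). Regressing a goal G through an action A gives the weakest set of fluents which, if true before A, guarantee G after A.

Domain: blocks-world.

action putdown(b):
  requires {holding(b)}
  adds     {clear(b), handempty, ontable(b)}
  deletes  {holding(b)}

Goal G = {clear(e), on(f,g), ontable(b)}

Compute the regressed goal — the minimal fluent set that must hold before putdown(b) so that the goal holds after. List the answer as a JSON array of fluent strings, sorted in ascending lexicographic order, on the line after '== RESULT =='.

Compute (G \ add) ∪ pre:
  G ∩ del = {}  (empty — regression defined)
  G \ add = {clear(e), on(f,g), ontable(b)} \ {clear(b), handempty, ontable(b)} = {clear(e), on(f,g)}
  ∪ pre   = {clear(e), on(f,g)} ∪ {holding(b)}
          = {clear(e), holding(b), on(f,g)}

== RESULT ==
["clear(e)", "holding(b)", "on(f,g)"]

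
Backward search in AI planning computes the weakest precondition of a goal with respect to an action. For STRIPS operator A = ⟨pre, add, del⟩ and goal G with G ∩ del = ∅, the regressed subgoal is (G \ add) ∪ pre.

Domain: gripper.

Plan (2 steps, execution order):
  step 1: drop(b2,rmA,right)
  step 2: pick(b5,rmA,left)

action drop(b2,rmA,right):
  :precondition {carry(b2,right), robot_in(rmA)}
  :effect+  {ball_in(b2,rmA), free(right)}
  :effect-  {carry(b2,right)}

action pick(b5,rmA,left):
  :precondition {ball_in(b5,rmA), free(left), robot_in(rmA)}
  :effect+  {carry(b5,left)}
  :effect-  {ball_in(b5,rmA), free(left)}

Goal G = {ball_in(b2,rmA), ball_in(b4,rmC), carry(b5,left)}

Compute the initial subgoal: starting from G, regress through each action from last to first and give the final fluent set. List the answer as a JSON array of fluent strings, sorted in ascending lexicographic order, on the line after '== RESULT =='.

Work backward from the goal:
  through step 2 (pick(b5,rmA,left)): drop {carry(b5,left)}, keep {ball_in(b2,rmA), ball_in(b4,rmC)}, require {ball_in(b5,rmA), free(left), robot_in(rmA)}
    → {ball_in(b2,rmA), ball_in(b4,rmC), ball_in(b5,rmA), free(left), robot_in(rmA)}
  through step 1 (drop(b2,rmA,right)): drop {ball_in(b2,rmA)}, keep {ball_in(b4,rmC), ball_in(b5,rmA), free(left), robot_in(rmA)}, require {carry(b2,right), robot_in(rmA)}
    → {ball_in(b4,rmC), ball_in(b5,rmA), carry(b2,right), free(left), robot_in(rmA)}

== RESULT ==
["ball_in(b4,rmC)", "ball_in(b5,rmA)", "carry(b2,right)", "free(left)", "robot_in(rmA)"]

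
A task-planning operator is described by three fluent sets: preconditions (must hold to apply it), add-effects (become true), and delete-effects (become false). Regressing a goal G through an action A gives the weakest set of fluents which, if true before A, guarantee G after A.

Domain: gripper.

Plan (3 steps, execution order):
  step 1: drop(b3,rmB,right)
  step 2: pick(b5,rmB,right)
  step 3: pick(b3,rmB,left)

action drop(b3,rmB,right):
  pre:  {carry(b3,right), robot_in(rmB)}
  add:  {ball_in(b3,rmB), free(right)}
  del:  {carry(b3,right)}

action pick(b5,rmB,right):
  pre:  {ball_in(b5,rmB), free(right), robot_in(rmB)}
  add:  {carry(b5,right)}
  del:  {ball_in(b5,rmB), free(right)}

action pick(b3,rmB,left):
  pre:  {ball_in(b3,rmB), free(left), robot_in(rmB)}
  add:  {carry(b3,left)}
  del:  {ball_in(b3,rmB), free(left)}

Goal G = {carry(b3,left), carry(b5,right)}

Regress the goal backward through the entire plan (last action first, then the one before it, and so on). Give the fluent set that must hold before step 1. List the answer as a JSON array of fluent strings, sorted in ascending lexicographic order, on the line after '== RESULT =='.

Regress step by step:
  through step 3 (pick(b3,rmB,left)): drop {carry(b3,left)}, keep {carry(b5,right)}, require {ball_in(b3,rmB), free(left), robot_in(rmB)}
    → {ball_in(b3,rmB), carry(b5,right), free(left), robot_in(rmB)}
  through step 2 (pick(b5,rmB,right)): drop {carry(b5,right)}, keep {ball_in(b3,rmB), free(left), robot_in(rmB)}, require {ball_in(b5,rmB), free(right), robot_in(rmB)}
    → {ball_in(b3,rmB), ball_in(b5,rmB), free(left), free(right), robot_in(rmB)}
  through step 1 (drop(b3,rmB,right)): drop {ball_in(b3,rmB), free(right)}, keep {ball_in(b5,rmB), free(left), robot_in(rmB)}, require {carry(b3,right), robot_in(rmB)}
    → {ball_in(b5,rmB), carry(b3,right), free(left), robot_in(rmB)}

== RESULT ==
["ball_in(b5,rmB)", "carry(b3,right)", "free(left)", "robot_in(rmB)"]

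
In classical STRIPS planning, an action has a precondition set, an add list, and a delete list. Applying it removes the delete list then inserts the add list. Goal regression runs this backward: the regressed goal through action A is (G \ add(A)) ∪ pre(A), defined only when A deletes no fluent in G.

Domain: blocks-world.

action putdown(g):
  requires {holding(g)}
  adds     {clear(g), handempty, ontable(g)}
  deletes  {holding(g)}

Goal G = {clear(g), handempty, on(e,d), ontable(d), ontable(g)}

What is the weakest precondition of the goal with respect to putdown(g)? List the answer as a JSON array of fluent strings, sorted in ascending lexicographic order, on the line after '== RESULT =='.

Regress:
  G ∩ del = {}  (empty — regression defined)
  G \ add = {clear(g), handempty, on(e,d), ontable(d), ontable(g)} \ {clear(g), handempty, ontable(g)} = {on(e,d), ontable(d)}
  ∪ pre   = {on(e,d), ontable(d)} ∪ {holding(g)}
          = {holding(g), on(e,d), ontable(d)}

== RESULT ==
["holding(g)", "on(e,d)", "ontable(d)"]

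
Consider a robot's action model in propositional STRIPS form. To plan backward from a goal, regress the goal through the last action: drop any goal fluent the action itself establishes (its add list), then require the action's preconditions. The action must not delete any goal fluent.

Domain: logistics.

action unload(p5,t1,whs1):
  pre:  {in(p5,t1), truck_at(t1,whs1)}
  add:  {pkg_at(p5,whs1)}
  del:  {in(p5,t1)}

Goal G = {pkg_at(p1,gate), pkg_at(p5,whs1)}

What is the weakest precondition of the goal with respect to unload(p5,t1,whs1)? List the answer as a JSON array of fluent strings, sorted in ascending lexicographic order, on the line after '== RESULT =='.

Regress:
  G ∩ del = {}  (empty — regression defined)
  G \ add = {pkg_at(p1,gate), pkg_at(p5,whs1)} \ {pkg_at(p5,whs1)} = {pkg_at(p1,gate)}
  ∪ pre   = {pkg_at(p1,gate)} ∪ {in(p5,t1), truck_at(t1,whs1)}
          = {in(p5,t1), pkg_at(p1,gate), truck_at(t1,whs1)}

== RESULT ==
["in(p5,t1)", "pkg_at(p1,gate)", "truck_at(t1,whs1)"]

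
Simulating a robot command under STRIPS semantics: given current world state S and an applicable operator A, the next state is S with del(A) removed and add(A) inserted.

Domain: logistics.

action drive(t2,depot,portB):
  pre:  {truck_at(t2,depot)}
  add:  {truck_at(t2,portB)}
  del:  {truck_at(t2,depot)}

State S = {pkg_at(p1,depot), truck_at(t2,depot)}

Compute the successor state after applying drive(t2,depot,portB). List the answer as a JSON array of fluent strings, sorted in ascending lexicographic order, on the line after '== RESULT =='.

Compute (S \ del) ∪ add:
  pre ⊆ S: {truck_at(t2,depot)} ⊆ S  — applicable
  S \ del = {pkg_at(p1,depot)}
  ∪ add   = {pkg_at(p1,depot), truck_at(t2,portB)}

== RESULT ==
["pkg_at(p1,depot)", "truck_at(t2,portB)"]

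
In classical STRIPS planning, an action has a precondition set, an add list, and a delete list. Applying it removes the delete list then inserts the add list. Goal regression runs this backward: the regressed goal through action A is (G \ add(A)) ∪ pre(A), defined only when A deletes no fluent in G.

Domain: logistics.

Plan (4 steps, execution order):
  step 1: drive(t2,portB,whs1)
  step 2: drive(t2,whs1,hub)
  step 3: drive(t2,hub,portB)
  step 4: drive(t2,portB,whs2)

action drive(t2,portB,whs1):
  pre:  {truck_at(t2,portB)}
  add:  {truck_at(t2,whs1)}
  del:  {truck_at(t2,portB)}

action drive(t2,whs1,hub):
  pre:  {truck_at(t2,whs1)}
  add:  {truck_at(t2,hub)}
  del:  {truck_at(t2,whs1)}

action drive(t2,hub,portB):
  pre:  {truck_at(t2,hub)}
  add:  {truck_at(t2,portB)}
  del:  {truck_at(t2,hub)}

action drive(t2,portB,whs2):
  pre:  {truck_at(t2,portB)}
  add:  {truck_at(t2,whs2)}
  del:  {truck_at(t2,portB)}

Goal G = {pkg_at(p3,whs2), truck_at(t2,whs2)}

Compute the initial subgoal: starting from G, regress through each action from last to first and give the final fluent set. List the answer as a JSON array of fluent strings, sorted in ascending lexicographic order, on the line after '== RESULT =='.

Work backward from the goal:
  through step 4 (drive(t2,portB,whs2)): drop {truck_at(t2,whs2)}, keep {pkg_at(p3,whs2)}, require {truck_at(t2,portB)}
    → {pkg_at(p3,whs2), truck_at(t2,portB)}
  through step 3 (drive(t2,hub,portB)): drop {truck_at(t2,portB)}, keep {pkg_at(p3,whs2)}, require {truck_at(t2,hub)}
    → {pkg_at(p3,whs2), truck_at(t2,hub)}
  through step 2 (drive(t2,whs1,hub)): drop {truck_at(t2,hub)}, keep {pkg_at(p3,whs2)}, require {truck_at(t2,whs1)}
    → {pkg_at(p3,whs2), truck_at(t2,whs1)}
  through step 1 (drive(t2,portB,whs1)): drop {truck_at(t2,whs1)}, keep {pkg_at(p3,whs2)}, require {truck_at(t2,portB)}
    → {pkg_at(p3,whs2), truck_at(t2,portB)}

== RESULT ==
["pkg_at(p3,whs2)", "truck_at(t2,portB)"]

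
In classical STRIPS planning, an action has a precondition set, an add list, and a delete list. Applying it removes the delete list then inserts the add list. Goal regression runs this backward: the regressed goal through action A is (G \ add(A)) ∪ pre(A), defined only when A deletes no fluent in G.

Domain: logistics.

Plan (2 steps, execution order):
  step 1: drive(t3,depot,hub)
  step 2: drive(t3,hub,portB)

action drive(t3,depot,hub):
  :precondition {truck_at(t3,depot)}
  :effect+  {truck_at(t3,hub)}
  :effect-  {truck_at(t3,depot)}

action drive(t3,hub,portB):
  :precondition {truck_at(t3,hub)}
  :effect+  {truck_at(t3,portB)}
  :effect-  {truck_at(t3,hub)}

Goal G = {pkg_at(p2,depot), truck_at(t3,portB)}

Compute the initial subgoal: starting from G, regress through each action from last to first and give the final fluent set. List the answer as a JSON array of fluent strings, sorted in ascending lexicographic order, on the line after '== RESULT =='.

Regress step by step:
  through step 2 (drive(t3,hub,portB)): drop {truck_at(t3,portB)}, keep {pkg_at(p2,depot)}, require {truck_at(t3,hub)}
    → {pkg_at(p2,depot), truck_at(t3,hub)}
  through step 1 (drive(t3,depot,hub)): drop {truck_at(t3,hub)}, keep {pkg_at(p2,depot)}, require {truck_at(t3,depot)}
    → {pkg_at(p2,depot), truck_at(t3,depot)}

== RESULT ==
["pkg_at(p2,depot)", "truck_at(t3,depot)"]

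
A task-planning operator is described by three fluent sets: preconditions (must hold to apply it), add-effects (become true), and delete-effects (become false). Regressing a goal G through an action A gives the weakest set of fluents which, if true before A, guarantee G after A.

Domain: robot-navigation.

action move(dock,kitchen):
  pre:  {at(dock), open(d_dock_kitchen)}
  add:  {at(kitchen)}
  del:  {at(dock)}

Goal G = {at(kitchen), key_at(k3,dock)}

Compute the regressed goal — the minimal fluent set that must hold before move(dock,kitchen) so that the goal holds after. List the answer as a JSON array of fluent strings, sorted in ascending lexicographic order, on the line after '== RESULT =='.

Compute (G \ add) ∪ pre:
  G ∩ del = {}  (empty — regression defined)
  G \ add = {at(kitchen), key_at(k3,dock)} \ {at(kitchen)} = {key_at(k3,dock)}
  ∪ pre   = {key_at(k3,dock)} ∪ {at(dock), open(d_dock_kitchen)}
          = {at(dock), key_at(k3,dock), open(d_dock_kitchen)}

== RESULT ==
["at(dock)", "key_at(k3,dock)", "open(d_dock_kitchen)"]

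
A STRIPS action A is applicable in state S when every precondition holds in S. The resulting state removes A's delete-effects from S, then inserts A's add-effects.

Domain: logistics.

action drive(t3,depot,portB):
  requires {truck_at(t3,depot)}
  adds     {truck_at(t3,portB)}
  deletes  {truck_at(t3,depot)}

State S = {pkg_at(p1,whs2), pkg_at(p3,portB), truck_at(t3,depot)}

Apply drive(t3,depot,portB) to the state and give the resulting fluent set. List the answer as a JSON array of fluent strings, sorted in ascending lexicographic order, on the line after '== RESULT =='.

Compute (S \ del) ∪ add:
  pre ⊆ S: {truck_at(t3,depot)} ⊆ S  — applicable
  S \ del = {pkg_at(p1,whs2), pkg_at(p3,portB)}
  ∪ add   = {pkg_at(p1,whs2), pkg_at(p3,portB), truck_at(t3,portB)}

== RESULT ==
["pkg_at(p1,whs2)", "pkg_at(p3,portB)", "truck_at(t3,portB)"]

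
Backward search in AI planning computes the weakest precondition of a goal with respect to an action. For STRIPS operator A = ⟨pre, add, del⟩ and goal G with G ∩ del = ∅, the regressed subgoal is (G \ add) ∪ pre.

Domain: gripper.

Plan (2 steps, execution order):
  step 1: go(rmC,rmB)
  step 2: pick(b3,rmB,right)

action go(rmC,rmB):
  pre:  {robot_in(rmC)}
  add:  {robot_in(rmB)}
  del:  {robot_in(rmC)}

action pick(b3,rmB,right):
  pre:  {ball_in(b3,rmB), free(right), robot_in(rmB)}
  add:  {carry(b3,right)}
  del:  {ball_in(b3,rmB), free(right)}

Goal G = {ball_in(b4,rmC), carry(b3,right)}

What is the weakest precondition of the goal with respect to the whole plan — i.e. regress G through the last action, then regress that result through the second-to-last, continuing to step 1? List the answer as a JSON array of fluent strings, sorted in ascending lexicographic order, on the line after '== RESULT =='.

Work backward from the goal:
  through step 2 (pick(b3,rmB,right)): drop {carry(b3,right)}, keep {ball_in(b4,rmC)}, require {ball_in(b3,rmB), free(right), robot_in(rmB)}
    → {ball_in(b3,rmB), ball_in(b4,rmC), free(right), robot_in(rmB)}
  through step 1 (go(rmC,rmB)): drop {robot_in(rmB)}, keep {ball_in(b3,rmB), ball_in(b4,rmC), free(right)}, require {robot_in(rmC)}
    → {ball_in(b3,rmB), ball_in(b4,rmC), free(right), robot_in(rmC)}

== RESULT ==
["ball_in(b3,rmB)", "ball_in(b4,rmC)", "free(right)", "robot_in(rmC)"]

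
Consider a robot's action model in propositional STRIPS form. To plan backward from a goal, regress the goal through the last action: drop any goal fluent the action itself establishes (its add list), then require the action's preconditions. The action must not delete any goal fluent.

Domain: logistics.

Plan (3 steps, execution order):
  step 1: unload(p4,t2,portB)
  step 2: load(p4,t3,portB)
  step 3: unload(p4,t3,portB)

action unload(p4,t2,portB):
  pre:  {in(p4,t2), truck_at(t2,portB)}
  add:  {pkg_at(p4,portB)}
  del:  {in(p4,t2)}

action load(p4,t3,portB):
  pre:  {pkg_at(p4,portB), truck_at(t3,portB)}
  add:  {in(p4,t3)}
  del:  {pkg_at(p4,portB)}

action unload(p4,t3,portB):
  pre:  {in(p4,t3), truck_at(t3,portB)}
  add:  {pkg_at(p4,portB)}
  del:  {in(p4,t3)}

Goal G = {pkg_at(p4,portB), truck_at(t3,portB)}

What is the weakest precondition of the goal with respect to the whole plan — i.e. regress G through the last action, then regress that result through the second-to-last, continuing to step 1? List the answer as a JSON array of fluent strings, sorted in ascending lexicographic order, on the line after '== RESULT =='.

Regress step by step:
  through step 3 (unload(p4,t3,portB)): drop {pkg_at(p4,portB)}, keep {truck_at(t3,portB)}, require {in(p4,t3), truck_at(t3,portB)}
    → {in(p4,t3), truck_at(t3,portB)}
  through step 2 (load(p4,t3,portB)): drop {in(p4,t3)}, keep {truck_at(t3,portB)}, require {pkg_at(p4,portB), truck_at(t3,portB)}
    → {pkg_at(p4,portB), truck_at(t3,portB)}
  through step 1 (unload(p4,t2,portB)): drop {pkg_at(p4,portB)}, keep {truck_at(t3,portB)}, require {in(p4,t2), truck_at(t2,portB)}
    → {in(p4,t2), truck_at(t2,portB), truck_at(t3,portB)}

== RESULT ==
["in(p4,t2)", "truck_at(t2,portB)", "truck_at(t3,portB)"]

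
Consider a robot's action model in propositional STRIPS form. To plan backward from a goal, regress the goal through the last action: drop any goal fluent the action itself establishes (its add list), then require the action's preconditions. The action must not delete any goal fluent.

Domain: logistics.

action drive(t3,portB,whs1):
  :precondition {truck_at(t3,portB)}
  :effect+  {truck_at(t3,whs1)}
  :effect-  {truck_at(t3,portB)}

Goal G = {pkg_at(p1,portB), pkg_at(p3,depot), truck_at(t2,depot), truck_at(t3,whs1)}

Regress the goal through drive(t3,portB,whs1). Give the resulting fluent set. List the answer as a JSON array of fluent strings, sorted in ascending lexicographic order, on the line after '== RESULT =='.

Regress:
  G ∩ del = {}  (empty — regression defined)
  G \ add = {pkg_at(p1,portB), pkg_at(p3,depot), truck_at(t2,depot), truck_at(t3,whs1)} \ {truck_at(t3,whs1)} = {pkg_at(p1,portB), pkg_at(p3,depot), truck_at(t2,depot)}
  ∪ pre   = {pkg_at(p1,portB), pkg_at(p3,depot), truck_at(t2,depot)} ∪ {truck_at(t3,portB)}
          = {pkg_at(p1,portB), pkg_at(p3,depot), truck_at(t2,depot), truck_at(t3,portB)}

== RESULT ==
["pkg_at(p1,portB)", "pkg_at(p3,depot)", "truck_at(t2,depot)", "truck_at(t3,portB)"]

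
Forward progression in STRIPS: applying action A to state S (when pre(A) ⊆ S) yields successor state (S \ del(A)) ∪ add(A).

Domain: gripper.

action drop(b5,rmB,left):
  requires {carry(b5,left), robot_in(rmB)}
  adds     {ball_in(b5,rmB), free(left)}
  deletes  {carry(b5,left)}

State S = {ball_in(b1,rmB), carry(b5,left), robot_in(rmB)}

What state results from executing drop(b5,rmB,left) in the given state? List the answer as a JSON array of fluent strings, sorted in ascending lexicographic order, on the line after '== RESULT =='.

Progress:
  pre ⊆ S: {carry(b5,left), robot_in(rmB)} ⊆ S  — applicable
  S \ del = {ball_in(b1,rmB), robot_in(rmB)}
  ∪ add   = {ball_in(b1,rmB), ball_in(b5,rmB), free(left), robot_in(rmB)}

== RESULT ==
["ball_in(b1,rmB)", "ball_in(b5,rmB)", "free(left)", "robot_in(rmB)"]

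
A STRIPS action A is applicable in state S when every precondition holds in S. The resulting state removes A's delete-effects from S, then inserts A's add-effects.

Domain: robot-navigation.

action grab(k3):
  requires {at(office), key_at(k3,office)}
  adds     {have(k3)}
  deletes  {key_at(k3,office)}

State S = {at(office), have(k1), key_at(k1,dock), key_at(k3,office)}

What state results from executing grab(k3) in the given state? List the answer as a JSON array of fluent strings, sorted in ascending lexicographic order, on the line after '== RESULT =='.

Compute (S \ del) ∪ add:
  pre ⊆ S: {at(office), key_at(k3,office)} ⊆ S  — applicable
  S \ del = {at(office), have(k1), key_at(k1,dock)}
  ∪ add   = {at(office), have(k1), have(k3), key_at(k1,dock)}

== RESULT ==
["at(office)", "have(k1)", "have(k3)", "key_at(k1,dock)"]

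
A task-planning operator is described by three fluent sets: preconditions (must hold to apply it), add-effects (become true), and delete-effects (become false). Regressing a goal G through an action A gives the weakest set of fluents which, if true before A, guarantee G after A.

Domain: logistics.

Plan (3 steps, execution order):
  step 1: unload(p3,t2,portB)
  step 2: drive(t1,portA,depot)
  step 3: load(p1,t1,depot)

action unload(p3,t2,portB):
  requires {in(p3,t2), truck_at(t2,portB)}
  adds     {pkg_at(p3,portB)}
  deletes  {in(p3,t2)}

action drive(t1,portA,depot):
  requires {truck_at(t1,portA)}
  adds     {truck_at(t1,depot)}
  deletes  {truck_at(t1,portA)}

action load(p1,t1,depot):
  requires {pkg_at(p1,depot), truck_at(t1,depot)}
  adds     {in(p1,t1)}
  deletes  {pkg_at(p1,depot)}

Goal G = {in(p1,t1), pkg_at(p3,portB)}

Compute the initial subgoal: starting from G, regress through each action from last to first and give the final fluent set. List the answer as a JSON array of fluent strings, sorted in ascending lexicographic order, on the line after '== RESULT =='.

Regress step by step:
  through step 3 (load(p1,t1,depot)): drop {in(p1,t1)}, keep {pkg_at(p3,portB)}, require {pkg_at(p1,depot), truck_at(t1,depot)}
    → {pkg_at(p1,depot), pkg_at(p3,portB), truck_at(t1,depot)}
  through step 2 (drive(t1,portA,depot)): drop {truck_at(t1,depot)}, keep {pkg_at(p1,depot), pkg_at(p3,portB)}, require {truck_at(t1,portA)}
    → {pkg_at(p1,depot), pkg_at(p3,portB), truck_at(t1,portA)}
  through step 1 (unload(p3,t2,portB)): drop {pkg_at(p3,portB)}, keep {pkg_at(p1,depot), truck_at(t1,portA)}, require {in(p3,t2), truck_at(t2,portB)}
    → {in(p3,t2), pkg_at(p1,depot), truck_at(t1,portA), truck_at(t2,portB)}

== RESULT ==
["in(p3,t2)", "pkg_at(p1,depot)", "truck_at(t1,portA)", "truck_at(t2,portB)"]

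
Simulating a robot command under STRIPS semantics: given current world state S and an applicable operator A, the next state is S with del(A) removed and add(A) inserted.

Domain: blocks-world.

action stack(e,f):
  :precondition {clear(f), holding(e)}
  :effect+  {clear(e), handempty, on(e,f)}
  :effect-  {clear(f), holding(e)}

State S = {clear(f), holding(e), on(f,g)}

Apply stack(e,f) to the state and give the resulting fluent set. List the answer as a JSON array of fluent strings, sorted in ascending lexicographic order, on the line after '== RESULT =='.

Compute (S \ del) ∪ add:
  pre ⊆ S: {clear(f), holding(e)} ⊆ S  — applicable
  S \ del = {on(f,g)}
  ∪ add   = {clear(e), handempty, on(e,f), on(f,g)}

== RESULT ==
["clear(e)", "handempty", "on(e,f)", "on(f,g)"]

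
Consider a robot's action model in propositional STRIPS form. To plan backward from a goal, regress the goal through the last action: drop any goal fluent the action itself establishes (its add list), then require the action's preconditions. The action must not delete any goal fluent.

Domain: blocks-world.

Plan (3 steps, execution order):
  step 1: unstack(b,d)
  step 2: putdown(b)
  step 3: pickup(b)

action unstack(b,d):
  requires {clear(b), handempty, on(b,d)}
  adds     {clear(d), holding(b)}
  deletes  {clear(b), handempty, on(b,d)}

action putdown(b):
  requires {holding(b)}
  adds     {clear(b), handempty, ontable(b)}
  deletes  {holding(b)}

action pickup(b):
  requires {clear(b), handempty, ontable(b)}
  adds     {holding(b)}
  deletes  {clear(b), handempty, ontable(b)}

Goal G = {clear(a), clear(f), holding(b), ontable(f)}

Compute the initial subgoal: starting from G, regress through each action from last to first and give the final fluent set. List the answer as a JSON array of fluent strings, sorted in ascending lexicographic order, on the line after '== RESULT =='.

Work backward from the goal:
  through step 3 (pickup(b)): drop {holding(b)}, keep {clear(a), clear(f), ontable(f)}, require {clear(b), handempty, ontable(b)}
    → {clear(a), clear(b), clear(f), handempty, ontable(b), ontable(f)}
  through step 2 (putdown(b)): drop {clear(b), handempty, ontable(b)}, keep {clear(a), clear(f), ontable(f)}, require {holding(b)}
    → {clear(a), clear(f), holding(b), ontable(f)}
  through step 1 (unstack(b,d)): drop {holding(b)}, keep {clear(a), clear(f), ontable(f)}, require {clear(b), handempty, on(b,d)}
    → {clear(a), clear(b), clear(f), handempty, on(b,d), ontable(f)}

== RESULT ==
["clear(a)", "clear(b)", "clear(f)", "handempty", "on(b,d)", "ontable(f)"]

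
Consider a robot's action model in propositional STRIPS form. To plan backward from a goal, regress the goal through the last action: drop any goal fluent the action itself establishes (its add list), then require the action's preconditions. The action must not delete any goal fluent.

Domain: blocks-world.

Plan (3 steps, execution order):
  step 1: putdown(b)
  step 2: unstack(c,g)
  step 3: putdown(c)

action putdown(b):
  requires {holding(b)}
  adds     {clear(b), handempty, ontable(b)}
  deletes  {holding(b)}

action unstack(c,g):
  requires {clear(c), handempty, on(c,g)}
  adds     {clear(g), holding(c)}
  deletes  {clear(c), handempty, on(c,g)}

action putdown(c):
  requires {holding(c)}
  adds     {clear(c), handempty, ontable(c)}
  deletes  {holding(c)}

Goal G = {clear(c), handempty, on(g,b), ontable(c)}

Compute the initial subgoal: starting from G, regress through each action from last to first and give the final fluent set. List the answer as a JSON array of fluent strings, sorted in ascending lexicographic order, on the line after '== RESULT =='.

Regress step by step:
  through step 3 (putdown(c)): drop {clear(c), handempty, ontable(c)}, keep {on(g,b)}, require {holding(c)}
    → {holding(c), on(g,b)}
  through step 2 (unstack(c,g)): drop {holding(c)}, keep {on(g,b)}, require {clear(c), handempty, on(c,g)}
    → {clear(c), handempty, on(c,g), on(g,b)}
  through step 1 (putdown(b)): drop {handempty}, keep {clear(c), on(c,g), on(g,b)}, require {holding(b)}
    → {clear(c), holding(b), on(c,g), on(g,b)}

== RESULT ==
["clear(c)", "holding(b)", "on(c,g)", "on(g,b)"]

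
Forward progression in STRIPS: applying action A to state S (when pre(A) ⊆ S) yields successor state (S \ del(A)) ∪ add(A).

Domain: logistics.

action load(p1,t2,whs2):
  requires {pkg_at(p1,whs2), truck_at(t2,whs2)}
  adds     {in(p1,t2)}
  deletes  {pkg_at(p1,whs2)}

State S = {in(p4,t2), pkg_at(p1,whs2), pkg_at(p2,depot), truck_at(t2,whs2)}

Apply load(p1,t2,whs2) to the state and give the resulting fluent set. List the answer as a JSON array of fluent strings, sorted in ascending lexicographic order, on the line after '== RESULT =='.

Compute (S \ del) ∪ add:
  pre ⊆ S: {pkg_at(p1,whs2), truck_at(t2,whs2)} ⊆ S  — applicable
  S \ del = {in(p4,t2), pkg_at(p2,depot), truck_at(t2,whs2)}
  ∪ add   = {in(p1,t2), in(p4,t2), pkg_at(p2,depot), truck_at(t2,whs2)}

== RESULT ==
["in(p1,t2)", "in(p4,t2)", "pkg_at(p2,depot)", "truck_at(t2,whs2)"]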